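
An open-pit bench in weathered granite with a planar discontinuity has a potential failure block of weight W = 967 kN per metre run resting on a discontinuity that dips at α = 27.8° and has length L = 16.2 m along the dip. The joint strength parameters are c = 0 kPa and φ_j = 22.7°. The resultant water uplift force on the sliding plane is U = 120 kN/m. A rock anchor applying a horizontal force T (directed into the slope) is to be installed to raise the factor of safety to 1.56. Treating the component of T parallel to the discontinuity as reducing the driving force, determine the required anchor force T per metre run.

T = 251 kN/m

Resolving forces along and normal to the sliding plane, with the horizontal anchor force T adding T·sinα to the effective normal force and T·cosα acting up the plane against the driving force:
FS = [cL + (W cosα − U + T sinα) tanφ_j] / [W sinα − T cosα]
Without the anchor: N' = 735.4 kN/m, driving T_d = 451.0 kN/m, resisting R = 0·16.2 + 735.4·tan22.7° = 307.6 kN/m, FS = 0.68.
Setting FS = 1.56 and solving for T:
1.56·(451.0 − T cos27.8°) = 307.6 + T sin27.8°·tan22.7°
T·(sin27.8°·tan22.7° + 1.56·cos27.8°) = 1.56·451.0 − 307.6
T·(0.4664·0.4183 + 1.56·0.8846) = 703.6 − 307.6 = 395.9
T·1.5750 = 395.9
T = 251.4 kN/m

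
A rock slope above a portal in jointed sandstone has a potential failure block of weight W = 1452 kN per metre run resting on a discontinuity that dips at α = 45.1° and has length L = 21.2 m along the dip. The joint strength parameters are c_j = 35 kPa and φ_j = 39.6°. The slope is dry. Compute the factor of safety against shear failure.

FS = 1.55

Resolving the block weight along and normal to the plane and applying the Mohr–Coulomb strength on the joint:
N' = W cosα = 1452·cos45.1° = 1024.9 kN/m
Driving force T = W sinα = 1452·sin45.1° = 1028.5 kN/m
Resisting force R = c_j·L + N'·tanφ_j = 35·21.2 + 1024.9·tan39.6° = 742.0 + 847.9 = 1589.9 kN/m
FS = R / T = 1589.9 / 1028.5 = 1.546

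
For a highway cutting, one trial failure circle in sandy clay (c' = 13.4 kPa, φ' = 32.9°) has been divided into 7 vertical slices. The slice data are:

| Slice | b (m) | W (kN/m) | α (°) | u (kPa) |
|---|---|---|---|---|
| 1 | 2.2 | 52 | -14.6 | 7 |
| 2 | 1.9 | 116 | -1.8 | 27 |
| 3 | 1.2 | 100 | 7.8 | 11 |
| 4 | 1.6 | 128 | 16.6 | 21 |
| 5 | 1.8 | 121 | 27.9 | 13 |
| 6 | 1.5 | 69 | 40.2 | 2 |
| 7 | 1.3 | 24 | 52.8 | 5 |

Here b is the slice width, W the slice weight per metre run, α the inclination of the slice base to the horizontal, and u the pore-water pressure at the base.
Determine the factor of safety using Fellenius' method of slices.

Ordinary method of slices: FS = Σ[c'·Δl_i + (W_i cosα_i − u_i·Δl_i)·tanφ'] / Σ W_i sinα_i, with Δl_i = b_i / cosα_i.
Slice 1: Δl = 2.2/cos(-14.6°) = 2.273 m; N'_1 = 52·cos(-14.6°) − 7·2.273 = 34.4; c'Δl = 30.46; W sinα = -13.1
Slice 2: Δl = 1.9/cos(-1.8°) = 1.901 m; N'_2 = 116·cos(-1.8°) − 27·1.901 = 64.6; c'Δl = 25.47; W sinα = -3.6
Slice 3: Δl = 1.2/cos7.8° = 1.211 m; N'_3 = 100·cos7.8° − 11·1.211 = 85.8; c'Δl = 16.23; W sinα = 13.6
Slice 4: Δl = 1.6/cos16.6° = 1.670 m; N'_4 = 128·cos16.6° − 21·1.670 = 87.6; c'Δl = 22.37; W sinα = 36.6
Slice 5: Δl = 1.8/cos27.9° = 2.037 m; N'_5 = 121·cos27.9° − 13·2.037 = 80.5; c'Δl = 27.29; W sinα = 56.6
Slice 6: Δl = 1.5/cos40.2° = 1.964 m; N'_6 = 69·cos40.2° − 2·1.964 = 48.8; c'Δl = 26.32; W sinα = 44.5
Slice 7: Δl = 1.3/cos52.8° = 2.150 m; N'_7 = 24·cos52.8° − 5·2.150 = 3.8; c'Δl = 28.81; W sinα = 19.1
Σc'Δl = 177.0 kN/m; ΣN' = 405.4 kN/m; ΣW sinα = 153.7 kN/m
Resisting = 177.0 + 405.4·tan32.9° = 177.0 + 262.2 = 439.2 kN/m
FS = 439.2 / 153.7 = 2.858

FS = 2.86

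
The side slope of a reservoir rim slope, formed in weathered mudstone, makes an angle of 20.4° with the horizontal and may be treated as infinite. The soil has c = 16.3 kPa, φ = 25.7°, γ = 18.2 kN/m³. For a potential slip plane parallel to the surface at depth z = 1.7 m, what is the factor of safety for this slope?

For an infinite slope with a slip plane parallel to the surface (no pore pressure): FS = [c + γz cos²β tanφ] / [γz sinβ cosβ].
γz = 18.2·1.7 = 30.94 kN/m²
Numerator = 16.3 + 30.94·cos²20.4°·tan25.7° = 16.3 + 30.94·0.8785·0.4813 = 29.381 kPa
Denominator = 30.94·sin20.4°·cos20.4° = 30.94·0.3486·0.9373 = 10.108 kPa
FS = 29.381 / 10.108 = 2.907

FS = 2.91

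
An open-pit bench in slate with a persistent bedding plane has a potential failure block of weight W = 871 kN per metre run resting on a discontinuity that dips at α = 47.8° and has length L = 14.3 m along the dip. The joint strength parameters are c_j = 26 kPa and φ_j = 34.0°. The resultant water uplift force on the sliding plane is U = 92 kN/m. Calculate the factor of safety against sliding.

Resolving the block weight along and normal to the plane and applying the Mohr–Coulomb strength on the joint:
N' = W cosα − U = 871·cos47.8° − 92 = 493.1 kN/m
Driving force T = W sinα = 871·sin47.8° = 645.2 kN/m
Resisting force R = c_j·L + N'·tanφ_j = 26·14.3 + 493.1·tan34.0° = 371.8 + 332.6 = 704.4 kN/m
FS = R / T = 704.4 / 645.2 = 1.092

FS = 1.09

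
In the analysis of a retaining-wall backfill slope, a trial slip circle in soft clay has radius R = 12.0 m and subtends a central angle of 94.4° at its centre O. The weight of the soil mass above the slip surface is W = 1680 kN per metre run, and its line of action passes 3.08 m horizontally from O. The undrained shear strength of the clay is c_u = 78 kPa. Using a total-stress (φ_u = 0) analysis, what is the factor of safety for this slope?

FS = 3.58

Taking moments about the centre O, the resisting moment is provided by the undrained shear strength acting along the arc:
Arc length L_a = R·θ = 12.0·(94.4°·π/180) = 12.0·1.6476 = 19.77 m
M_R = c_u·L_a·R = 78·19.77·12.0 = 18505.7 kN·m/m
M_D = W·d = 1680·3.08 = 5174.4 kN·m/m
FS = M_R / M_D = 18505.7 / 5174.4 = 3.576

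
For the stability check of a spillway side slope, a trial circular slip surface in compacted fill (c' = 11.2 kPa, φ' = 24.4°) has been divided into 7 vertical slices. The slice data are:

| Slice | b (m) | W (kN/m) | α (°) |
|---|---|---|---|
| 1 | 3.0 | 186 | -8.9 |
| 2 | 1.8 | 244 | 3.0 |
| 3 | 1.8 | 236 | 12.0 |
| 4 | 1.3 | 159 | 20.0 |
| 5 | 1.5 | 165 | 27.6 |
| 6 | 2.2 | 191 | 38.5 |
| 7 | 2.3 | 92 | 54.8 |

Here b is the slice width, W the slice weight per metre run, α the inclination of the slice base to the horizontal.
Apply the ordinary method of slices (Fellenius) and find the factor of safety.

FS = 1.98

Ordinary method of slices: FS = Σ[c'·Δl_i + (W_i cosα_i)·tanφ'] / Σ W_i sinα_i, with Δl_i = b_i / cosα_i.
Slice 1: Δl = 3.0/cos(-8.9°) = 3.037 m; N'_1 = 186·cos(-8.9°) = 183.8; c'Δl = 34.01; W sinα = -28.8
Slice 2: Δl = 1.8/cos3.0° = 1.802 m; N'_2 = 244·cos3.0° = 243.7; c'Δl = 20.19; W sinα = 12.8
Slice 3: Δl = 1.8/cos12.0° = 1.840 m; N'_3 = 236·cos12.0° = 230.8; c'Δl = 20.61; W sinα = 49.1
Slice 4: Δl = 1.3/cos20.0° = 1.383 m; N'_4 = 159·cos20.0° = 149.4; c'Δl = 15.49; W sinα = 54.4
Slice 5: Δl = 1.5/cos27.6° = 1.693 m; N'_5 = 165·cos27.6° = 146.2; c'Δl = 18.96; W sinα = 76.4
Slice 6: Δl = 2.2/cos38.5° = 2.811 m; N'_6 = 191·cos38.5° = 149.5; c'Δl = 31.48; W sinα = 118.9
Slice 7: Δl = 2.3/cos54.8° = 3.990 m; N'_7 = 92·cos54.8° = 53.0; c'Δl = 44.69; W sinα = 75.2
Σc'Δl = 185.4 kN/m; ΣN' = 1156.4 kN/m; ΣW sinα = 358.0 kN/m
Resisting = 185.4 + 1156.4·tan24.4° = 185.4 + 524.6 = 710.0 kN/m
FS = 710.0 / 358.0 = 1.983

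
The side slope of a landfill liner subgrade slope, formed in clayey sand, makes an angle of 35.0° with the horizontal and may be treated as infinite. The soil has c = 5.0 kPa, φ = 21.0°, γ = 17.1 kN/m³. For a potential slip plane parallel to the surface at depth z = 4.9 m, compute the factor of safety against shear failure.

For an infinite slope with a slip plane parallel to the surface (no pore pressure): FS = [c + γz cos²β tanφ] / [γz sinβ cosβ].
γz = 17.1·4.9 = 83.79 kN/m²
Numerator = 5.0 + 83.79·cos²35.0°·tan21.0° = 5.0 + 83.79·0.6710·0.3839 = 26.582 kPa
Denominator = 83.79·sin35.0°·cos35.0° = 83.79·0.5736·0.8192 = 39.368 kPa
FS = 26.582 / 39.368 = 0.675

FS = 0.68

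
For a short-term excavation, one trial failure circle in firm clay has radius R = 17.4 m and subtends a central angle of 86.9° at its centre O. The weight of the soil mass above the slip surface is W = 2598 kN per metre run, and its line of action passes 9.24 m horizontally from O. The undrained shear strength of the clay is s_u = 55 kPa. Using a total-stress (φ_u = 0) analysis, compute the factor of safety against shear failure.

FS = 1.05

Taking moments about the centre O, the resisting moment is provided by the undrained shear strength acting along the arc:
Arc length L_a = R·θ = 17.4·(86.9°·π/180) = 17.4·1.5167 = 26.39 m
M_R = s_u·L_a·R = 55·26.39·17.4 = 25255.6 kN·m/m
M_D = W·d = 2598·9.24 = 24005.5 kN·m/m
FS = M_R / M_D = 25255.6 / 24005.5 = 1.052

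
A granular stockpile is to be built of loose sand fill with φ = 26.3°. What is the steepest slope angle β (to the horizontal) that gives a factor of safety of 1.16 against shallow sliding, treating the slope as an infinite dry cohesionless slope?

β = 23.1°

For an infinite dry cohesionless slope FS = tanφ/tanβ, so tanβ = tanφ / FS.
tanβ = tan26.3° / 1.16 = 0.4942 / 1.16 = 0.4261
β = arctan(0.4261) = 23.08°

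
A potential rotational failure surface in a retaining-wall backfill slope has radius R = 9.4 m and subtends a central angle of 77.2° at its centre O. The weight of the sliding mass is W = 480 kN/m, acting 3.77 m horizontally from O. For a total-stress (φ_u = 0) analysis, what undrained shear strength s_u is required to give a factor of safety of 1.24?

FS = s_u·L_a·R / (W·d), so s_u = FS·W·d / (L_a·R).
Arc length L_a = R·θ = 9.4·(77.2°·π/180) = 9.4·1.3474 = 12.67 m
s_u = 1.24·480·3.77 / (12.67·9.4) = 2243.9 / 119.06 = 18.85 kPa

s_u = 18.8 kPa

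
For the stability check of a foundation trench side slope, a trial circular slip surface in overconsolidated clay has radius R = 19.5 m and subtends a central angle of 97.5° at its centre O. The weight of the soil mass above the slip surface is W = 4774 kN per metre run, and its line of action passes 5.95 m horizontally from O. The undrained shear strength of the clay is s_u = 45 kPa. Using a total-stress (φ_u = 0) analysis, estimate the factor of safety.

Taking moments about the centre O, the resisting moment is provided by the undrained shear strength acting along the arc:
Arc length L_a = R·θ = 19.5·(97.5°·π/180) = 19.5·1.7017 = 33.18 m
M_R = s_u·L_a·R = 45·33.18·19.5 = 29118.1 kN·m/m
M_D = W·d = 4774·5.95 = 28405.3 kN·m/m
FS = M_R / M_D = 29118.1 / 28405.3 = 1.025

FS = 1.03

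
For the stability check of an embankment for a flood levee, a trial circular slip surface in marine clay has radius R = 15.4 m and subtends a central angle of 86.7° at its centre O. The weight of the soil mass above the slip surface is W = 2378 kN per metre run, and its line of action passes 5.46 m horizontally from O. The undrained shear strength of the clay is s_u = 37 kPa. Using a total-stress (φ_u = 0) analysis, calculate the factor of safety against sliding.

Taking moments about the centre O, the resisting moment is provided by the undrained shear strength acting along the arc:
Arc length L_a = R·θ = 15.4·(86.7°·π/180) = 15.4·1.5132 = 23.30 m
M_R = s_u·L_a·R = 37·23.30·15.4 = 13278.2 kN·m/m
M_D = W·d = 2378·5.46 = 12983.9 kN·m/m
FS = M_R / M_D = 13278.2 / 12983.9 = 1.023

FS = 1.02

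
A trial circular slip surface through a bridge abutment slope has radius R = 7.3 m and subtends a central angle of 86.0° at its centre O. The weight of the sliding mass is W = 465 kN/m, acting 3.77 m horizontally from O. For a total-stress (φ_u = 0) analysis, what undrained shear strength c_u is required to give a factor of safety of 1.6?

FS = c_u·L_a·R / (W·d), so c_u = FS·W·d / (L_a·R).
Arc length L_a = R·θ = 7.3·(86.0°·π/180) = 7.3·1.5010 = 10.96 m
c_u = 1.6·465·3.77 / (10.96·7.3) = 2804.9 / 79.99 = 35.07 kPa

c_u = 35.1 kPa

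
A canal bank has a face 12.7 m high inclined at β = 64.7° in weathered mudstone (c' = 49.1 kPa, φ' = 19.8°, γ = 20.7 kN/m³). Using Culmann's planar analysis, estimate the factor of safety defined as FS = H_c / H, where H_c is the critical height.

FS = 2.18

H_c = (4c'/γ) · sinβ cosφ' / [1 − cos(β − φ')]
    = (4·49.1/20.7) · sin64.7°·cos19.8° / [1 − cos44.9°]
    = 9.488 · 0.8506 / 0.2917 = 27.67 m
FS = H_c / H = 27.67 / 12.7 = 2.179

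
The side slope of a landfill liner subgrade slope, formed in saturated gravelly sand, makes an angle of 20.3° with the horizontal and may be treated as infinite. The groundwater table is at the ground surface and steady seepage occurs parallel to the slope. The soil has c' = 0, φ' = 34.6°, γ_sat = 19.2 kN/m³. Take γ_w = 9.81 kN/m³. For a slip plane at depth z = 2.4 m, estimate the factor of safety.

FS = 0.91

With seepage parallel to the slope and the water table at the surface, the effective normal stress on the slip plane uses the buoyant unit weight γ' = γ_sat − γ_w while the driving shear stress uses γ_sat:
FS = [c' + γ' z cos²β tanφ'] / [γ_sat z sinβ cosβ]
(For c' = 0 this reduces to FS = (γ'/γ_sat)·tanφ'/tanβ.)
γ' = 19.2 − 9.81 = 9.39 kN/m³
Numerator = 0.0 + 9.39·2.4·cos²20.3°·tan34.6° = 0.0 + 9.39·2.4·0.8796·0.6899 = 13.675 kPa
Denominator = 19.2·2.4·sin20.3°·cos20.3° = 19.2·2.4·0.3469·0.9379 = 14.994 kPa
FS = 13.675 / 14.994 = 0.912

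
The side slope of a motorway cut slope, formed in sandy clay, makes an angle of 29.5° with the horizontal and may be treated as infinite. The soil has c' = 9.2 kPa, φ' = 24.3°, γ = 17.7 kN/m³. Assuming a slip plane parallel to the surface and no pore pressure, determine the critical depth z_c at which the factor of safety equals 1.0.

z_c = 6.01 m

Setting FS = 1.00 in FS = [c' + γz cos²β tanφ'] / [γz sinβ cosβ] and solving for z:
z = c' / [γ cosβ (FS·sinβ − cosβ·tanφ')]
  = 9.2 / [17.7·cos29.5°·(1.00·sin29.5° − cos29.5°·tan24.3°)]
  = 9.2 / [17.7·0.8704·(1.00·0.4924 − 0.8704·0.4515)]
  = 9.2 / 1.5319 = 6.005 m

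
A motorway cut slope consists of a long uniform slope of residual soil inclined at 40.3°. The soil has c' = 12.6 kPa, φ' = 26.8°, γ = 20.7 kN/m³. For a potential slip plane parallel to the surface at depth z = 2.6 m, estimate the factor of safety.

FS = 1.07

For an infinite slope with a slip plane parallel to the surface (no pore pressure): FS = [c' + γz cos²β tanφ'] / [γz sinβ cosβ].
γz = 20.7·2.6 = 53.82 kN/m²
Numerator = 12.6 + 53.82·cos²40.3°·tan26.8° = 12.6 + 53.82·0.5817·0.5051 = 28.413 kPa
Denominator = 53.82·sin40.3°·cos40.3° = 53.82·0.6468·0.7627 = 26.549 kPa
FS = 28.413 / 26.549 = 1.070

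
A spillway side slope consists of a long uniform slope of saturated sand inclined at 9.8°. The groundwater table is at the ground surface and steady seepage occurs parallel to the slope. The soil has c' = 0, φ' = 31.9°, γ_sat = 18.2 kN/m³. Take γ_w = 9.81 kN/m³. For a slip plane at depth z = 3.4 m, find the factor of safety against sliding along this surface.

With seepage parallel to the slope and the water table at the surface, the effective normal stress on the slip plane uses the buoyant unit weight γ' = γ_sat − γ_w while the driving shear stress uses γ_sat:
FS = [c' + γ' z cos²β tanφ'] / [γ_sat z sinβ cosβ]
(For c' = 0 this reduces to FS = (γ'/γ_sat)·tanφ'/tanβ.)
γ' = 18.2 − 9.81 = 8.39 kN/m³
Numerator = 0.0 + 8.39·3.4·cos²9.8°·tan31.9° = 0.0 + 8.39·3.4·0.9710·0.6224 = 17.241 kPa
Denominator = 18.2·3.4·sin9.8°·cos9.8° = 18.2·3.4·0.1702·0.9854 = 10.379 kPa
FS = 17.241 / 10.379 = 1.661

FS = 1.66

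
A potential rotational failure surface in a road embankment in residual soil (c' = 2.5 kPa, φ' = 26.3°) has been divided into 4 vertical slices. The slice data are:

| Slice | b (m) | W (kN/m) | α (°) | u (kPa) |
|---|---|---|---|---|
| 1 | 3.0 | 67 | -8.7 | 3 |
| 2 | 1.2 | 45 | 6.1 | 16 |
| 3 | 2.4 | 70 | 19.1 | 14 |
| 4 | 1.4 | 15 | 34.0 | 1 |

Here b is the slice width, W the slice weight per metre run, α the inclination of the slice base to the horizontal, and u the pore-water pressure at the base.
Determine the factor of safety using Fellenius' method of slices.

Ordinary method of slices: FS = Σ[c'·Δl_i + (W_i cosα_i − u_i·Δl_i)·tanφ'] / Σ W_i sinα_i, with Δl_i = b_i / cosα_i.
Slice 1: Δl = 3.0/cos(-8.7°) = 3.035 m; N'_1 = 67·cos(-8.7°) − 3·3.035 = 57.1; c'Δl = 7.59; W sinα = -10.1
Slice 2: Δl = 1.2/cos6.1° = 1.207 m; N'_2 = 45·cos6.1° − 16·1.207 = 25.4; c'Δl = 3.02; W sinα = 4.8
Slice 3: Δl = 2.4/cos19.1° = 2.540 m; N'_3 = 70·cos19.1° − 14·2.540 = 30.6; c'Δl = 6.35; W sinα = 22.9
Slice 4: Δl = 1.4/cos34.0° = 1.689 m; N'_4 = 15·cos34.0° − 1·1.689 = 10.7; c'Δl = 4.22; W sinα = 8.4
Σc'Δl = 21.2 kN/m; ΣN' = 123.9 kN/m; ΣW sinα = 25.9 kN/m
Resisting = 21.2 + 123.9·tan26.3° = 21.2 + 61.2 = 82.4 kN/m
FS = 82.4 / 25.9 = 3.177

FS = 3.18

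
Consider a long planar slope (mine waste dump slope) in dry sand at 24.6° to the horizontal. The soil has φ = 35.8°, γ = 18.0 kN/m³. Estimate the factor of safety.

For a dry cohesionless infinite slope the factor of safety is FS = tanφ / tanβ.
FS = tan35.8° / tan24.6° = 0.7212 / 0.4578 = 1.575

FS = 1.58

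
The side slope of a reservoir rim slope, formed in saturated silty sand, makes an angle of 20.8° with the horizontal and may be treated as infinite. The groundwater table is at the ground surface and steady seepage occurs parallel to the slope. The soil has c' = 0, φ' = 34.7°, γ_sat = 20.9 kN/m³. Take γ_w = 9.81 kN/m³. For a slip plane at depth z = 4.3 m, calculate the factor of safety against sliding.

With seepage parallel to the slope and the water table at the surface, the effective normal stress on the slip plane uses the buoyant unit weight γ' = γ_sat − γ_w while the driving shear stress uses γ_sat:
FS = [c' + γ' z cos²β tanφ'] / [γ_sat z sinβ cosβ]
(For c' = 0 this reduces to FS = (γ'/γ_sat)·tanφ'/tanβ.)
γ' = 20.9 − 9.81 = 11.09 kN/m³
Numerator = 0.0 + 11.09·4.3·cos²20.8°·tan34.7° = 0.0 + 11.09·4.3·0.8739·0.6924 = 28.856 kPa
Denominator = 20.9·4.3·sin20.8°·cos20.8° = 20.9·4.3·0.3551·0.9348 = 29.834 kPa
FS = 28.856 / 29.834 = 0.967

FS = 0.97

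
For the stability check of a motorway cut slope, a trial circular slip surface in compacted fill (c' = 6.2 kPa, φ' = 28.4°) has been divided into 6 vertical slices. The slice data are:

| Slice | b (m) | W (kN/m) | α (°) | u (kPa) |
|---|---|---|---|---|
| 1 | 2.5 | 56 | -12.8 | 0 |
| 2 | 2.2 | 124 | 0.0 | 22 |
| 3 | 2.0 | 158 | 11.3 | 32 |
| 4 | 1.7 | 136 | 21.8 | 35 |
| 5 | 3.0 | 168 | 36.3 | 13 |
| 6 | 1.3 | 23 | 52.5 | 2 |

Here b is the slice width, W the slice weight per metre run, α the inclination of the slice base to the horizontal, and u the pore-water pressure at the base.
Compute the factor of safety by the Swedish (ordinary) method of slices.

Ordinary method of slices: FS = Σ[c'·Δl_i + (W_i cosα_i − u_i·Δl_i)·tanφ'] / Σ W_i sinα_i, with Δl_i = b_i / cosα_i.
Slice 1: Δl = 2.5/cos(-12.8°) = 2.564 m; N'_1 = 56·cos(-12.8°) − 0·2.564 = 54.6; c'Δl = 15.90; W sinα = -12.4
Slice 2: Δl = 2.2/cos0.0° = 2.200 m; N'_2 = 124·cos0.0° − 22·2.200 = 75.6; c'Δl = 13.64; W sinα = 0.0
Slice 3: Δl = 2.0/cos11.3° = 2.040 m; N'_3 = 158·cos11.3° − 32·2.040 = 89.7; c'Δl = 12.65; W sinα = 31.0
Slice 4: Δl = 1.7/cos21.8° = 1.831 m; N'_4 = 136·cos21.8° − 35·1.831 = 62.2; c'Δl = 11.35; W sinα = 50.5
Slice 5: Δl = 3.0/cos36.3° = 3.722 m; N'_5 = 168·cos36.3° − 13·3.722 = 87.0; c'Δl = 23.08; W sinα = 99.5
Slice 6: Δl = 1.3/cos52.5° = 2.135 m; N'_6 = 23·cos52.5° − 2·2.135 = 9.7; c'Δl = 13.24; W sinα = 18.2
Σc'Δl = 89.9 kN/m; ΣN' = 378.8 kN/m; ΣW sinα = 186.8 kN/m
Resisting = 89.9 + 378.8·tan28.4° = 89.9 + 204.8 = 294.7 kN/m
FS = 294.7 / 186.8 = 1.578

FS = 1.58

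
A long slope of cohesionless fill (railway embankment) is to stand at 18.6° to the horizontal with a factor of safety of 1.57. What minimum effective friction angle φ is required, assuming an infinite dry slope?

φ = 27.9°

FS = tanφ/tanβ ⇒ tanφ = FS · tanβ = 1.57 · tan18.6° = 0.5284
φ = arctan(0.5284) = 27.85°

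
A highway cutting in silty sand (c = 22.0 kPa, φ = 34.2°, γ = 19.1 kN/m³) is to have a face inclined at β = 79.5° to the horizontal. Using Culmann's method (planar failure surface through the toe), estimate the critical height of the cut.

H_c = 12.63 m

Culmann's analysis gives the critical failure plane at α_cr = (β + φ)/2 = (79.5 + 34.2)/2 = 56.9°, and the critical height
H_c = (4c/γ) · sinβ cosφ / [1 − cos(β − φ)]
    = (4·22.0/19.1) · sin79.5°·cos34.2° / [1 − cos(45.3°)]
    = 4.607 · 0.9833·0.8271 / [1 − 0.7034]
    = 4.607 · 0.8132 / 0.2966
    = 12.63 m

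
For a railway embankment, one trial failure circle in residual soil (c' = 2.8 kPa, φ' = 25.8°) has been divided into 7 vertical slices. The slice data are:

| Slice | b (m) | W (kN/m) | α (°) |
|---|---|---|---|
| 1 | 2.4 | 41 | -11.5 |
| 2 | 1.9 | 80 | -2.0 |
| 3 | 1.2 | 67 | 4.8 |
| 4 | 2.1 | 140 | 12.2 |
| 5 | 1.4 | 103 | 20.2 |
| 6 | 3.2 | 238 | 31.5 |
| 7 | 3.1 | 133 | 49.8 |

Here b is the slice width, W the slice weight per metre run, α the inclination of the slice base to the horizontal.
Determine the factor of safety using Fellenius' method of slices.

Ordinary method of slices: FS = Σ[c'·Δl_i + (W_i cosα_i)·tanφ'] / Σ W_i sinα_i, with Δl_i = b_i / cosα_i.
Slice 1: Δl = 2.4/cos(-11.5°) = 2.449 m; N'_1 = 41·cos(-11.5°) = 40.2; c'Δl = 6.86; W sinα = -8.2
Slice 2: Δl = 1.9/cos(-2.0°) = 1.901 m; N'_2 = 80·cos(-2.0°) = 80.0; c'Δl = 5.32; W sinα = -2.8
Slice 3: Δl = 1.2/cos4.8° = 1.204 m; N'_3 = 67·cos4.8° = 66.8; c'Δl = 3.37; W sinα = 5.6
Slice 4: Δl = 2.1/cos12.2° = 2.149 m; N'_4 = 140·cos12.2° = 136.8; c'Δl = 6.02; W sinα = 29.6
Slice 5: Δl = 1.4/cos20.2° = 1.492 m; N'_5 = 103·cos20.2° = 96.7; c'Δl = 4.18; W sinα = 35.6
Slice 6: Δl = 3.2/cos31.5° = 3.753 m; N'_6 = 238·cos31.5° = 202.9; c'Δl = 10.51; W sinα = 124.4
Slice 7: Δl = 3.1/cos49.8° = 4.803 m; N'_7 = 133·cos49.8° = 85.8; c'Δl = 13.45; W sinα = 101.6
Σc'Δl = 49.7 kN/m; ΣN' = 709.2 kN/m; ΣW sinα = 285.7 kN/m
Resisting = 49.7 + 709.2·tan25.8° = 49.7 + 342.8 = 392.5 kN/m
FS = 392.5 / 285.7 = 1.374

FS = 1.37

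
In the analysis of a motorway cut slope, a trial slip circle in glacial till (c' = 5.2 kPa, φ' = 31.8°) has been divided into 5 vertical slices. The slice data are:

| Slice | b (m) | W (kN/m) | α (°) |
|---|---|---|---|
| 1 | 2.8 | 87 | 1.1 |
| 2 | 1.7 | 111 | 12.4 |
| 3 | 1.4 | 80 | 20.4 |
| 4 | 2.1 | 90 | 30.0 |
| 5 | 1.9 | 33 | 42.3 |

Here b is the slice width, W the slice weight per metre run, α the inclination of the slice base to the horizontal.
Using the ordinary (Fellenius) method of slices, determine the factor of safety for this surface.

Ordinary method of slices: FS = Σ[c'·Δl_i + (W_i cosα_i)·tanφ'] / Σ W_i sinα_i, with Δl_i = b_i / cosα_i.
Slice 1: Δl = 2.8/cos1.1° = 2.801 m; N'_1 = 87·cos1.1° = 87.0; c'Δl = 14.56; W sinα = 1.7
Slice 2: Δl = 1.7/cos12.4° = 1.741 m; N'_2 = 111·cos12.4° = 108.4; c'Δl = 9.05; W sinα = 23.8
Slice 3: Δl = 1.4/cos20.4° = 1.494 m; N'_3 = 80·cos20.4° = 75.0; c'Δl = 7.77; W sinα = 27.9
Slice 4: Δl = 2.1/cos30.0° = 2.425 m; N'_4 = 90·cos30.0° = 77.9; c'Δl = 12.61; W sinα = 45.0
Slice 5: Δl = 1.9/cos42.3° = 2.569 m; N'_5 = 33·cos42.3° = 24.4; c'Δl = 13.36; W sinα = 22.2
Σc'Δl = 57.3 kN/m; ΣN' = 372.7 kN/m; ΣW sinα = 120.6 kN/m
Resisting = 57.3 + 372.7·tan31.8° = 57.3 + 231.1 = 288.4 kN/m
FS = 288.4 / 120.6 = 2.392

FS = 2.39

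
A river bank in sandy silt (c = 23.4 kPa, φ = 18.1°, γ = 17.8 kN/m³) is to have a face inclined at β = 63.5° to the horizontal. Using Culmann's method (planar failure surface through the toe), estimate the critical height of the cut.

Culmann's analysis gives the critical failure plane at α_cr = (β + φ)/2 = (63.5 + 18.1)/2 = 40.8°, and the critical height
H_c = (4c/γ) · sinβ cosφ / [1 − cos(β − φ)]
    = (4·23.4/17.8) · sin63.5°·cos18.1° / [1 − cos(45.4°)]
    = 5.258 · 0.8949·0.9505 / [1 − 0.7022]
    = 5.258 · 0.8506 / 0.2978
    = 15.02 m

H_c = 15.02 m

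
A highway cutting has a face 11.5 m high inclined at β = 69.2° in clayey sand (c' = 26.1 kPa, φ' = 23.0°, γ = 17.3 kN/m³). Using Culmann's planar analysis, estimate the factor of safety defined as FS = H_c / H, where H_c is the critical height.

H_c = (4c'/γ) · sinβ cosφ' / [1 − cos(β − φ')]
    = (4·26.1/17.3) · sin69.2°·cos23.0° / [1 − cos46.2°]
    = 6.035 · 0.8605 / 0.3079 = 16.87 m
FS = H_c / H = 16.87 / 11.5 = 1.467

FS = 1.47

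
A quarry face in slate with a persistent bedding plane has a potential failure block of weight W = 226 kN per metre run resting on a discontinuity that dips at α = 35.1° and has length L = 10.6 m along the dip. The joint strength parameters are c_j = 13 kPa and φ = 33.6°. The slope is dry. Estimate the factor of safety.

FS = 2.01

Resolving the block weight along and normal to the plane and applying the Mohr–Coulomb strength on the joint:
N' = W cosα = 226·cos35.1° = 184.9 kN/m
Driving force T = W sinα = 226·sin35.1° = 130.0 kN/m
Resisting force R = c_j·L + N'·tanφ = 13·10.6 + 184.9·tan33.6° = 137.8 + 122.8 = 260.6 kN/m
FS = R / T = 260.6 / 130.0 = 2.006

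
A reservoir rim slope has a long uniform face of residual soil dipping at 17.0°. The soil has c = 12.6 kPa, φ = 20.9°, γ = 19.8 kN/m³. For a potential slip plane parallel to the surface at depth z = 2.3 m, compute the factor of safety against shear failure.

FS = 2.24

For an infinite slope with a slip plane parallel to the surface (no pore pressure): FS = [c + γz cos²β tanφ] / [γz sinβ cosβ].
γz = 19.8·2.3 = 45.54 kN/m²
Numerator = 12.6 + 45.54·cos²17.0°·tan20.9° = 12.6 + 45.54·0.9145·0.3819 = 28.504 kPa
Denominator = 45.54·sin17.0°·cos17.0° = 45.54·0.2924·0.9563 = 12.733 kPa
FS = 28.504 / 12.733 = 2.239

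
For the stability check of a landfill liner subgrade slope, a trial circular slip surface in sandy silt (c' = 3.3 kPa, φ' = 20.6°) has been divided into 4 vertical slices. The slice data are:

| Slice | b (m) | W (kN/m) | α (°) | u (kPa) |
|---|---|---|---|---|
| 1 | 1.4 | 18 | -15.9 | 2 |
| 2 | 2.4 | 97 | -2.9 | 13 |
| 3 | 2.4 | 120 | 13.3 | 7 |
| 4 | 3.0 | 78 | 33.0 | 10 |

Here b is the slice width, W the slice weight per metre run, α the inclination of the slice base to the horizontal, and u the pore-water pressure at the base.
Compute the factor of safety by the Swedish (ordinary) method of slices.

Ordinary method of slices: FS = Σ[c'·Δl_i + (W_i cosα_i − u_i·Δl_i)·tanφ'] / Σ W_i sinα_i, with Δl_i = b_i / cosα_i.
Slice 1: Δl = 1.4/cos(-15.9°) = 1.456 m; N'_1 = 18·cos(-15.9°) − 2·1.456 = 14.4; c'Δl = 4.80; W sinα = -4.9
Slice 2: Δl = 2.4/cos(-2.9°) = 2.403 m; N'_2 = 97·cos(-2.9°) − 13·2.403 = 65.6; c'Δl = 7.93; W sinα = -4.9
Slice 3: Δl = 2.4/cos13.3° = 2.466 m; N'_3 = 120·cos13.3° − 7·2.466 = 99.5; c'Δl = 8.14; W sinα = 27.6
Slice 4: Δl = 3.0/cos33.0° = 3.577 m; N'_4 = 78·cos33.0° − 10·3.577 = 29.6; c'Δl = 11.80; W sinα = 42.5
Σc'Δl = 32.7 kN/m; ΣN' = 209.2 kN/m; ΣW sinα = 60.2 kN/m
Resisting = 32.7 + 209.2·tan20.6° = 32.7 + 78.6 = 111.3 kN/m
FS = 111.3 / 60.2 = 1.847

FS = 1.85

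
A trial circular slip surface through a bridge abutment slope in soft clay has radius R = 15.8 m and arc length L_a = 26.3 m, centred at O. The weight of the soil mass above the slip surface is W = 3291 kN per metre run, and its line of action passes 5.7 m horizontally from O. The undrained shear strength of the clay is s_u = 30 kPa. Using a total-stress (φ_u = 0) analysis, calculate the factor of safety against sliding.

FS = 0.66

Taking moments about the centre O, the resisting moment is provided by the undrained shear strength acting along the arc:
M_R = s_u·L_a·R = 30·26.30·15.8 = 12466.2 kN·m/m
M_D = W·d = 3291·5.7 = 18758.7 kN·m/m
FS = M_R / M_D = 12466.2 / 18758.7 = 0.665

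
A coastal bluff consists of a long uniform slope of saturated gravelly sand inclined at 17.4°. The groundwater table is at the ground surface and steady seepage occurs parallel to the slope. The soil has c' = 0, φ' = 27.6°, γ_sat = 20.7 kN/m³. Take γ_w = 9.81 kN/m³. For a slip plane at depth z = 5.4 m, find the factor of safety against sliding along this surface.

FS = 0.88

With seepage parallel to the slope and the water table at the surface, the effective normal stress on the slip plane uses the buoyant unit weight γ' = γ_sat − γ_w while the driving shear stress uses γ_sat:
FS = [c' + γ' z cos²β tanφ'] / [γ_sat z sinβ cosβ]
(For c' = 0 this reduces to FS = (γ'/γ_sat)·tanφ'/tanβ.)
γ' = 20.7 − 9.81 = 10.89 kN/m³
Numerator = 0.0 + 10.89·5.4·cos²17.4°·tan27.6° = 0.0 + 10.89·5.4·0.9106·0.5228 = 27.994 kPa
Denominator = 20.7·5.4·sin17.4°·cos17.4° = 20.7·5.4·0.2990·0.9542 = 31.897 kPa
FS = 27.994 / 31.897 = 0.878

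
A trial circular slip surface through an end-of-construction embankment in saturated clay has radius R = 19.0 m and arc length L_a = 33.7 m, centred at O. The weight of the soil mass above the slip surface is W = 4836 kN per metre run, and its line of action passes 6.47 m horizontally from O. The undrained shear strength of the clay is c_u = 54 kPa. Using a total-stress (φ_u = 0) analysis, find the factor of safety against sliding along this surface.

Taking moments about the centre O, the resisting moment is provided by the undrained shear strength acting along the arc:
M_R = c_u·L_a·R = 54·33.70·19.0 = 34576.2 kN·m/m
M_D = W·d = 4836·6.47 = 31288.9 kN·m/m
FS = M_R / M_D = 34576.2 / 31288.9 = 1.105

FS = 1.11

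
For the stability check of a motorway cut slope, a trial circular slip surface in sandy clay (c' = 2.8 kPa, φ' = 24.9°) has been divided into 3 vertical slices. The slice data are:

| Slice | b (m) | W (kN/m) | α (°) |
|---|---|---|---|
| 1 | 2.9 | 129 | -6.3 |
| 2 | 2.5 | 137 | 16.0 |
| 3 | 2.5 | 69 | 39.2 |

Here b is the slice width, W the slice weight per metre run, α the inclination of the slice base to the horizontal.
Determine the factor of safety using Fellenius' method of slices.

Ordinary method of slices: FS = Σ[c'·Δl_i + (W_i cosα_i)·tanφ'] / Σ W_i sinα_i, with Δl_i = b_i / cosα_i.
Slice 1: Δl = 2.9/cos(-6.3°) = 2.918 m; N'_1 = 129·cos(-6.3°) = 128.2; c'Δl = 8.17; W sinα = -14.2
Slice 2: Δl = 2.5/cos16.0° = 2.601 m; N'_2 = 137·cos16.0° = 131.7; c'Δl = 7.28; W sinα = 37.8
Slice 3: Δl = 2.5/cos39.2° = 3.226 m; N'_3 = 69·cos39.2° = 53.5; c'Δl = 9.03; W sinα = 43.6
Σc'Δl = 24.5 kN/m; ΣN' = 313.4 kN/m; ΣW sinα = 67.2 kN/m
Resisting = 24.5 + 313.4·tan24.9° = 24.5 + 145.5 = 170.0 kN/m
FS = 170.0 / 67.2 = 2.528

FS = 2.53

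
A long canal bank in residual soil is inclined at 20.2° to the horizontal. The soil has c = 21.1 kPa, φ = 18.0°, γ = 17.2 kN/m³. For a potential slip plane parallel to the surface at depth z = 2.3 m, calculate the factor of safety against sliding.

FS = 2.53

For an infinite slope with a slip plane parallel to the surface (no pore pressure): FS = [c + γz cos²β tanφ] / [γz sinβ cosβ].
γz = 17.2·2.3 = 39.56 kN/m²
Numerator = 21.1 + 39.56·cos²20.2°·tan18.0° = 21.1 + 39.56·0.8808·0.3249 = 32.421 kPa
Denominator = 39.56·sin20.2°·cos20.2° = 39.56·0.3453·0.9385 = 12.820 kPa
FS = 32.421 / 12.820 = 2.529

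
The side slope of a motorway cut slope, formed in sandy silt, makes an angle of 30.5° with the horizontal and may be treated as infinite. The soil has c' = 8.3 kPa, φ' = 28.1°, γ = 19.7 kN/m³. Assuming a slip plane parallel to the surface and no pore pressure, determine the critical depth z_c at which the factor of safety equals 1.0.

Setting FS = 1.00 in FS = [c' + γz cos²β tanφ'] / [γz sinβ cosβ] and solving for z:
z = c' / [γ cosβ (FS·sinβ − cosβ·tanφ')]
  = 8.3 / [19.7·cos30.5°·(1.00·sin30.5° − cos30.5°·tan28.1°)]
  = 8.3 / [19.7·0.8616·(1.00·0.5075 − 0.8616·0.5340)]
  = 8.3 / 0.8058 = 10.301 m

z_c = 10.30 m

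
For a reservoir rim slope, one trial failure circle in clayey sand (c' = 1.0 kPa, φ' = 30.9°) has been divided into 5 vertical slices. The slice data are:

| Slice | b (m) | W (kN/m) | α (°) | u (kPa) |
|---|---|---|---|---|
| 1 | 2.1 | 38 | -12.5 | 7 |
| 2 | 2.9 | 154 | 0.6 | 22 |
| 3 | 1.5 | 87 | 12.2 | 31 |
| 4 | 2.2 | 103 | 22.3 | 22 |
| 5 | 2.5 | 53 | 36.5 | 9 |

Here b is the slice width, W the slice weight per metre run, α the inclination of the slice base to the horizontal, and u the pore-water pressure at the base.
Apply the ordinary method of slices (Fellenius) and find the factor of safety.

FS = 1.65

Ordinary method of slices: FS = Σ[c'·Δl_i + (W_i cosα_i − u_i·Δl_i)·tanφ'] / Σ W_i sinα_i, with Δl_i = b_i / cosα_i.
Slice 1: Δl = 2.1/cos(-12.5°) = 2.151 m; N'_1 = 38·cos(-12.5°) − 7·2.151 = 22.0; c'Δl = 2.15; W sinα = -8.2
Slice 2: Δl = 2.9/cos0.6° = 2.900 m; N'_2 = 154·cos0.6° − 22·2.900 = 90.2; c'Δl = 2.90; W sinα = 1.6
Slice 3: Δl = 1.5/cos12.2° = 1.535 m; N'_3 = 87·cos12.2° − 31·1.535 = 37.5; c'Δl = 1.53; W sinα = 18.4
Slice 4: Δl = 2.2/cos22.3° = 2.378 m; N'_4 = 103·cos22.3° − 22·2.378 = 43.0; c'Δl = 2.38; W sinα = 39.1
Slice 5: Δl = 2.5/cos36.5° = 3.110 m; N'_5 = 53·cos36.5° − 9·3.110 = 14.6; c'Δl = 3.11; W sinα = 31.5
Σc'Δl = 12.1 kN/m; ΣN' = 207.3 kN/m; ΣW sinα = 82.4 kN/m
Resisting = 12.1 + 207.3·tan30.9° = 12.1 + 124.1 = 136.1 kN/m
FS = 136.1 / 82.4 = 1.652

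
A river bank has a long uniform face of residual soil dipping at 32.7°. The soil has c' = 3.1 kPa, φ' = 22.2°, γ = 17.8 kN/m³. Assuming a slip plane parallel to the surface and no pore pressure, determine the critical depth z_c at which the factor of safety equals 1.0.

Setting FS = 1.00 in FS = [c' + γz cos²β tanφ'] / [γz sinβ cosβ] and solving for z:
z = c' / [γ cosβ (FS·sinβ − cosβ·tanφ')]
  = 3.1 / [17.8·cos32.7°·(1.00·sin32.7° − cos32.7°·tan22.2°)]
  = 3.1 / [17.8·0.8415·(1.00·0.5402 − 0.8415·0.4081)]
  = 3.1 / 2.9482 = 1.051 m

z_c = 1.05 m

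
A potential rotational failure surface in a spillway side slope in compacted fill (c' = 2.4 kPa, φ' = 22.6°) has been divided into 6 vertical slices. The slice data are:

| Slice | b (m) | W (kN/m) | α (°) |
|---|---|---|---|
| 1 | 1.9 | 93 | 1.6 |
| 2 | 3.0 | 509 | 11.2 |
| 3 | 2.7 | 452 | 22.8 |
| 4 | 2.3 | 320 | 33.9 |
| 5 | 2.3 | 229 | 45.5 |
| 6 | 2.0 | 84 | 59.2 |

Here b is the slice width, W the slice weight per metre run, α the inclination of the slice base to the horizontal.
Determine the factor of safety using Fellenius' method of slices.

Ordinary method of slices: FS = Σ[c'·Δl_i + (W_i cosα_i)·tanφ'] / Σ W_i sinα_i, with Δl_i = b_i / cosα_i.
Slice 1: Δl = 1.9/cos1.6° = 1.901 m; N'_1 = 93·cos1.6° = 93.0; c'Δl = 4.56; W sinα = 2.6
Slice 2: Δl = 3.0/cos11.2° = 3.058 m; N'_2 = 509·cos11.2° = 499.3; c'Δl = 7.34; W sinα = 98.9
Slice 3: Δl = 2.7/cos22.8° = 2.929 m; N'_3 = 452·cos22.8° = 416.7; c'Δl = 7.03; W sinα = 175.2
Slice 4: Δl = 2.3/cos33.9° = 2.771 m; N'_4 = 320·cos33.9° = 265.6; c'Δl = 6.65; W sinα = 178.5
Slice 5: Δl = 2.3/cos45.5° = 3.281 m; N'_5 = 229·cos45.5° = 160.5; c'Δl = 7.88; W sinα = 163.3
Slice 6: Δl = 2.0/cos59.2° = 3.906 m; N'_6 = 84·cos59.2° = 43.0; c'Δl = 9.37; W sinα = 72.2
Σc'Δl = 42.8 kN/m; ΣN' = 1478.1 kN/m; ΣW sinα = 690.6 kN/m
Resisting = 42.8 + 1478.1·tan22.6° = 42.8 + 615.3 = 658.1 kN/m
FS = 658.1 / 690.6 = 0.953

FS = 0.95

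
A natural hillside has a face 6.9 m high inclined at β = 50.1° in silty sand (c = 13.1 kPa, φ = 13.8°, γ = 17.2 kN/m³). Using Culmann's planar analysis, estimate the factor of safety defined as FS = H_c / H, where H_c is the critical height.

H_c = (4c/γ) · sinβ cosφ / [1 − cos(β − φ)]
    = (4·13.1/17.2) · sin50.1°·cos13.8° / [1 − cos36.3°]
    = 3.047 · 0.7450 / 0.1941 = 11.70 m
FS = H_c / H = 11.70 / 6.9 = 1.695

FS = 1.69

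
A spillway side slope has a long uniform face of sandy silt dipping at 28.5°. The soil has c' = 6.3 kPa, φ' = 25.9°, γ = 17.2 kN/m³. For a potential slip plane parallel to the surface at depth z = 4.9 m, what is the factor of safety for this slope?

For an infinite slope with a slip plane parallel to the surface (no pore pressure): FS = [c' + γz cos²β tanφ'] / [γz sinβ cosβ].
γz = 17.2·4.9 = 84.28 kN/m²
Numerator = 6.3 + 84.28·cos²28.5°·tan25.9° = 6.3 + 84.28·0.7723·0.4856 = 37.907 kPa
Denominator = 84.28·sin28.5°·cos28.5° = 84.28·0.4772·0.8788 = 35.342 kPa
FS = 37.907 / 35.342 = 1.073

FS = 1.07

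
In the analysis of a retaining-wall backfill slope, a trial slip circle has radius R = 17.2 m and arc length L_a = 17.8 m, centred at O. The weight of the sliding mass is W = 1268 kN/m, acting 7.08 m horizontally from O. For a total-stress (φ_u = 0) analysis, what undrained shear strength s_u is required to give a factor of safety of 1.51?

s_u = 44.3 kPa

FS = s_u·L_a·R / (W·d), so s_u = FS·W·d / (L_a·R).
s_u = 1.51·1268·7.08 / (17.80·17.2) = 13555.9 / 306.16 = 44.28 kPa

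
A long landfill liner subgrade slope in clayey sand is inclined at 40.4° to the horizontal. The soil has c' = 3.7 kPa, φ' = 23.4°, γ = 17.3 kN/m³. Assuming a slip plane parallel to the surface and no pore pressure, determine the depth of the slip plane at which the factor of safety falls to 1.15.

Setting FS = 1.15 in FS = [c' + γz cos²β tanφ'] / [γz sinβ cosβ] and solving for z:
z = c' / [γ cosβ (FS·sinβ − cosβ·tanφ')]
  = 3.7 / [17.3·cos40.4°·(1.15·sin40.4° − cos40.4°·tan23.4°)]
  = 3.7 / [17.3·0.7615·(1.15·0.6481 − 0.7615·0.4327)]
  = 3.7 / 5.4779 = 0.675 m

z = 0.68 m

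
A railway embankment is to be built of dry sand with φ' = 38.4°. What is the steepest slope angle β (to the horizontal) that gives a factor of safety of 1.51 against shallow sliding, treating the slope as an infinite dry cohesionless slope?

For an infinite dry cohesionless slope FS = tanφ'/tanβ, so tanβ = tanφ' / FS.
tanβ = tan38.4° / 1.51 = 0.7926 / 1.51 = 0.5249
β = arctan(0.5249) = 27.69°

β = 27.7°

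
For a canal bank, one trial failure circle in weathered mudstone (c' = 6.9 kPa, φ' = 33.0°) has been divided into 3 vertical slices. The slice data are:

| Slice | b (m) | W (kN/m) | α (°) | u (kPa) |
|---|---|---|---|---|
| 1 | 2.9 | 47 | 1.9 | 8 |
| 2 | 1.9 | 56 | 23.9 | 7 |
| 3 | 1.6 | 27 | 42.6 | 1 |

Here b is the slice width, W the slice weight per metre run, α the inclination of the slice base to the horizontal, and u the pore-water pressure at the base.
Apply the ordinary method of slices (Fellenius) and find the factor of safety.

FS = 2.35

Ordinary method of slices: FS = Σ[c'·Δl_i + (W_i cosα_i − u_i·Δl_i)·tanφ'] / Σ W_i sinα_i, with Δl_i = b_i / cosα_i.
Slice 1: Δl = 2.9/cos1.9° = 2.902 m; N'_1 = 47·cos1.9° − 8·2.902 = 23.8; c'Δl = 20.02; W sinα = 1.6
Slice 2: Δl = 1.9/cos23.9° = 2.078 m; N'_2 = 56·cos23.9° − 7·2.078 = 36.7; c'Δl = 14.34; W sinα = 22.7
Slice 3: Δl = 1.6/cos42.6° = 2.174 m; N'_3 = 27·cos42.6° − 1·2.174 = 17.7; c'Δl = 15.00; W sinα = 18.3
Σc'Δl = 49.4 kN/m; ΣN' = 78.1 kN/m; ΣW sinα = 42.5 kN/m
Resisting = 49.4 + 78.1·tan33.0° = 49.4 + 50.7 = 100.1 kN/m
FS = 100.1 / 42.5 = 2.354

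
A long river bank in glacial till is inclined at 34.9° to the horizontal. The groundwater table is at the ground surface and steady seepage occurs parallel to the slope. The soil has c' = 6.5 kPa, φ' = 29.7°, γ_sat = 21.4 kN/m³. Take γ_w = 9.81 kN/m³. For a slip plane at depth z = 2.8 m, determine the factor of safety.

FS = 0.67

With seepage parallel to the slope and the water table at the surface, the effective normal stress on the slip plane uses the buoyant unit weight γ' = γ_sat − γ_w while the driving shear stress uses γ_sat:
FS = [c' + γ' z cos²β tanφ'] / [γ_sat z sinβ cosβ]
γ' = 21.4 − 9.81 = 11.59 kN/m³
Numerator = 6.5 + 11.59·2.8·cos²34.9°·tan29.7° = 6.5 + 11.59·2.8·0.6726·0.5704 = 18.951 kPa
Denominator = 21.4·2.8·sin34.9°·cos34.9° = 21.4·2.8·0.5721·0.8202 = 28.117 kPa
FS = 18.951 / 28.117 = 0.674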